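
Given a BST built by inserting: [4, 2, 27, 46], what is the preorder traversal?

Tree insertion order: [4, 2, 27, 46]
Tree (level-order array): [4, 2, 27, None, None, None, 46]
Preorder traversal: [4, 2, 27, 46]


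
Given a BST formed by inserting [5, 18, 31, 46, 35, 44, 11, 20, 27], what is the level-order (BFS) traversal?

Tree insertion order: [5, 18, 31, 46, 35, 44, 11, 20, 27]
Tree (level-order array): [5, None, 18, 11, 31, None, None, 20, 46, None, 27, 35, None, None, None, None, 44]
BFS from the root, enqueuing left then right child of each popped node:
  queue [5] -> pop 5, enqueue [18], visited so far: [5]
  queue [18] -> pop 18, enqueue [11, 31], visited so far: [5, 18]
  queue [11, 31] -> pop 11, enqueue [none], visited so far: [5, 18, 11]
  queue [31] -> pop 31, enqueue [20, 46], visited so far: [5, 18, 11, 31]
  queue [20, 46] -> pop 20, enqueue [27], visited so far: [5, 18, 11, 31, 20]
  queue [46, 27] -> pop 46, enqueue [35], visited so far: [5, 18, 11, 31, 20, 46]
  queue [27, 35] -> pop 27, enqueue [none], visited so far: [5, 18, 11, 31, 20, 46, 27]
  queue [35] -> pop 35, enqueue [44], visited so far: [5, 18, 11, 31, 20, 46, 27, 35]
  queue [44] -> pop 44, enqueue [none], visited so far: [5, 18, 11, 31, 20, 46, 27, 35, 44]
Result: [5, 18, 11, 31, 20, 46, 27, 35, 44]


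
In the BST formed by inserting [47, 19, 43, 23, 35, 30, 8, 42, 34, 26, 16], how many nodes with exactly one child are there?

Tree built from: [47, 19, 43, 23, 35, 30, 8, 42, 34, 26, 16]
Tree (level-order array): [47, 19, None, 8, 43, None, 16, 23, None, None, None, None, 35, 30, 42, 26, 34]
Rule: These are nodes with exactly 1 non-null child.
Per-node child counts:
  node 47: 1 child(ren)
  node 19: 2 child(ren)
  node 8: 1 child(ren)
  node 16: 0 child(ren)
  node 43: 1 child(ren)
  node 23: 1 child(ren)
  node 35: 2 child(ren)
  node 30: 2 child(ren)
  node 26: 0 child(ren)
  node 34: 0 child(ren)
  node 42: 0 child(ren)
Matching nodes: [47, 8, 43, 23]
Count of nodes with exactly one child: 4


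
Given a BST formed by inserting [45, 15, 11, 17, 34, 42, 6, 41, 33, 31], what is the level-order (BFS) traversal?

Tree insertion order: [45, 15, 11, 17, 34, 42, 6, 41, 33, 31]
Tree (level-order array): [45, 15, None, 11, 17, 6, None, None, 34, None, None, 33, 42, 31, None, 41]
BFS from the root, enqueuing left then right child of each popped node:
  queue [45] -> pop 45, enqueue [15], visited so far: [45]
  queue [15] -> pop 15, enqueue [11, 17], visited so far: [45, 15]
  queue [11, 17] -> pop 11, enqueue [6], visited so far: [45, 15, 11]
  queue [17, 6] -> pop 17, enqueue [34], visited so far: [45, 15, 11, 17]
  queue [6, 34] -> pop 6, enqueue [none], visited so far: [45, 15, 11, 17, 6]
  queue [34] -> pop 34, enqueue [33, 42], visited so far: [45, 15, 11, 17, 6, 34]
  queue [33, 42] -> pop 33, enqueue [31], visited so far: [45, 15, 11, 17, 6, 34, 33]
  queue [42, 31] -> pop 42, enqueue [41], visited so far: [45, 15, 11, 17, 6, 34, 33, 42]
  queue [31, 41] -> pop 31, enqueue [none], visited so far: [45, 15, 11, 17, 6, 34, 33, 42, 31]
  queue [41] -> pop 41, enqueue [none], visited so far: [45, 15, 11, 17, 6, 34, 33, 42, 31, 41]
Result: [45, 15, 11, 17, 6, 34, 33, 42, 31, 41]


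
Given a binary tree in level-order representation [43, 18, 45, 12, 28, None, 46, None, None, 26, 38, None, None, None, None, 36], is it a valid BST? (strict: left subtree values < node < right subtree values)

Level-order array: [43, 18, 45, 12, 28, None, 46, None, None, 26, 38, None, None, None, None, 36]
Validate using subtree bounds (lo, hi): at each node, require lo < value < hi,
then recurse left with hi=value and right with lo=value.
Preorder trace (stopping at first violation):
  at node 43 with bounds (-inf, +inf): OK
  at node 18 with bounds (-inf, 43): OK
  at node 12 with bounds (-inf, 18): OK
  at node 28 with bounds (18, 43): OK
  at node 26 with bounds (18, 28): OK
  at node 38 with bounds (28, 43): OK
  at node 36 with bounds (28, 38): OK
  at node 45 with bounds (43, +inf): OK
  at node 46 with bounds (45, +inf): OK
No violation found at any node.
Result: Valid BST


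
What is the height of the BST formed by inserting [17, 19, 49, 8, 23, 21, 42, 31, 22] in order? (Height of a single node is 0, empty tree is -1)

Insertion order: [17, 19, 49, 8, 23, 21, 42, 31, 22]
Tree (level-order array): [17, 8, 19, None, None, None, 49, 23, None, 21, 42, None, 22, 31]
Compute height bottom-up (empty subtree = -1):
  height(8) = 1 + max(-1, -1) = 0
  height(22) = 1 + max(-1, -1) = 0
  height(21) = 1 + max(-1, 0) = 1
  height(31) = 1 + max(-1, -1) = 0
  height(42) = 1 + max(0, -1) = 1
  height(23) = 1 + max(1, 1) = 2
  height(49) = 1 + max(2, -1) = 3
  height(19) = 1 + max(-1, 3) = 4
  height(17) = 1 + max(0, 4) = 5
Height = 5


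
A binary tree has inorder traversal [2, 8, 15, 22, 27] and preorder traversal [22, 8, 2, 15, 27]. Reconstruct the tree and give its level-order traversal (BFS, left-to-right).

Inorder:  [2, 8, 15, 22, 27]
Preorder: [22, 8, 2, 15, 27]
Algorithm: preorder visits root first, so consume preorder in order;
for each root, split the current inorder slice at that value into
left-subtree inorder and right-subtree inorder, then recurse.
Recursive splits:
  root=22; inorder splits into left=[2, 8, 15], right=[27]
  root=8; inorder splits into left=[2], right=[15]
  root=2; inorder splits into left=[], right=[]
  root=15; inorder splits into left=[], right=[]
  root=27; inorder splits into left=[], right=[]
Reconstructed level-order: [22, 8, 27, 2, 15]


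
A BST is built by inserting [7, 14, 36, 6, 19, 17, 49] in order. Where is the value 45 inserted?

Starting tree (level order): [7, 6, 14, None, None, None, 36, 19, 49, 17]
Insertion path: 7 -> 14 -> 36 -> 49
Result: insert 45 as left child of 49
Final tree (level order): [7, 6, 14, None, None, None, 36, 19, 49, 17, None, 45]


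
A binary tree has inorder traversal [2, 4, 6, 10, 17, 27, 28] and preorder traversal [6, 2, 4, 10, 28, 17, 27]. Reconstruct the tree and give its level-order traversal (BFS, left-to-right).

Inorder:  [2, 4, 6, 10, 17, 27, 28]
Preorder: [6, 2, 4, 10, 28, 17, 27]
Algorithm: preorder visits root first, so consume preorder in order;
for each root, split the current inorder slice at that value into
left-subtree inorder and right-subtree inorder, then recurse.
Recursive splits:
  root=6; inorder splits into left=[2, 4], right=[10, 17, 27, 28]
  root=2; inorder splits into left=[], right=[4]
  root=4; inorder splits into left=[], right=[]
  root=10; inorder splits into left=[], right=[17, 27, 28]
  root=28; inorder splits into left=[17, 27], right=[]
  root=17; inorder splits into left=[], right=[27]
  root=27; inorder splits into left=[], right=[]
Reconstructed level-order: [6, 2, 10, 4, 28, 17, 27]


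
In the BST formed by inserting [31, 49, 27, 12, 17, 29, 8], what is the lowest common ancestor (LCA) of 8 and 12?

Tree insertion order: [31, 49, 27, 12, 17, 29, 8]
Tree (level-order array): [31, 27, 49, 12, 29, None, None, 8, 17]
In a BST, the LCA of p=8, q=12 is the first node v on the
root-to-leaf path with p <= v <= q (go left if both < v, right if both > v).
Walk from root:
  at 31: both 8 and 12 < 31, go left
  at 27: both 8 and 12 < 27, go left
  at 12: 8 <= 12 <= 12, this is the LCA
LCA = 12


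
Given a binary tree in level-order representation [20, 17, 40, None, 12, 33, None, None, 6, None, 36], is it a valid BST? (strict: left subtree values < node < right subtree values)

Level-order array: [20, 17, 40, None, 12, 33, None, None, 6, None, 36]
Validate using subtree bounds (lo, hi): at each node, require lo < value < hi,
then recurse left with hi=value and right with lo=value.
Preorder trace (stopping at first violation):
  at node 20 with bounds (-inf, +inf): OK
  at node 17 with bounds (-inf, 20): OK
  at node 12 with bounds (17, 20): VIOLATION
Node 12 violates its bound: not (17 < 12 < 20).
Result: Not a valid BST


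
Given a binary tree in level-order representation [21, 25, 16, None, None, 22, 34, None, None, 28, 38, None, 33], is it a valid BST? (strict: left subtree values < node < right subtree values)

Level-order array: [21, 25, 16, None, None, 22, 34, None, None, 28, 38, None, 33]
Validate using subtree bounds (lo, hi): at each node, require lo < value < hi,
then recurse left with hi=value and right with lo=value.
Preorder trace (stopping at first violation):
  at node 21 with bounds (-inf, +inf): OK
  at node 25 with bounds (-inf, 21): VIOLATION
Node 25 violates its bound: not (-inf < 25 < 21).
Result: Not a valid BST


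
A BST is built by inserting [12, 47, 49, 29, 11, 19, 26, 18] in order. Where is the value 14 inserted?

Starting tree (level order): [12, 11, 47, None, None, 29, 49, 19, None, None, None, 18, 26]
Insertion path: 12 -> 47 -> 29 -> 19 -> 18
Result: insert 14 as left child of 18
Final tree (level order): [12, 11, 47, None, None, 29, 49, 19, None, None, None, 18, 26, 14]


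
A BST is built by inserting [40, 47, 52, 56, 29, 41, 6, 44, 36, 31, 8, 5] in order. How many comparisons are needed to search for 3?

Search path for 3: 40 -> 29 -> 6 -> 5
Found: False
Comparisons: 4


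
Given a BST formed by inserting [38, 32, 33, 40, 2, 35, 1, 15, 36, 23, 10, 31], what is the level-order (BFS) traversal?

Tree insertion order: [38, 32, 33, 40, 2, 35, 1, 15, 36, 23, 10, 31]
Tree (level-order array): [38, 32, 40, 2, 33, None, None, 1, 15, None, 35, None, None, 10, 23, None, 36, None, None, None, 31]
BFS from the root, enqueuing left then right child of each popped node:
  queue [38] -> pop 38, enqueue [32, 40], visited so far: [38]
  queue [32, 40] -> pop 32, enqueue [2, 33], visited so far: [38, 32]
  queue [40, 2, 33] -> pop 40, enqueue [none], visited so far: [38, 32, 40]
  queue [2, 33] -> pop 2, enqueue [1, 15], visited so far: [38, 32, 40, 2]
  queue [33, 1, 15] -> pop 33, enqueue [35], visited so far: [38, 32, 40, 2, 33]
  queue [1, 15, 35] -> pop 1, enqueue [none], visited so far: [38, 32, 40, 2, 33, 1]
  queue [15, 35] -> pop 15, enqueue [10, 23], visited so far: [38, 32, 40, 2, 33, 1, 15]
  queue [35, 10, 23] -> pop 35, enqueue [36], visited so far: [38, 32, 40, 2, 33, 1, 15, 35]
  queue [10, 23, 36] -> pop 10, enqueue [none], visited so far: [38, 32, 40, 2, 33, 1, 15, 35, 10]
  queue [23, 36] -> pop 23, enqueue [31], visited so far: [38, 32, 40, 2, 33, 1, 15, 35, 10, 23]
  queue [36, 31] -> pop 36, enqueue [none], visited so far: [38, 32, 40, 2, 33, 1, 15, 35, 10, 23, 36]
  queue [31] -> pop 31, enqueue [none], visited so far: [38, 32, 40, 2, 33, 1, 15, 35, 10, 23, 36, 31]
Result: [38, 32, 40, 2, 33, 1, 15, 35, 10, 23, 36, 31]


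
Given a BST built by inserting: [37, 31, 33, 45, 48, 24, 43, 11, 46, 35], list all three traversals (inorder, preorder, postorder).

Tree insertion order: [37, 31, 33, 45, 48, 24, 43, 11, 46, 35]
Tree (level-order array): [37, 31, 45, 24, 33, 43, 48, 11, None, None, 35, None, None, 46]
Inorder (L, root, R): [11, 24, 31, 33, 35, 37, 43, 45, 46, 48]
Preorder (root, L, R): [37, 31, 24, 11, 33, 35, 45, 43, 48, 46]
Postorder (L, R, root): [11, 24, 35, 33, 31, 43, 46, 48, 45, 37]


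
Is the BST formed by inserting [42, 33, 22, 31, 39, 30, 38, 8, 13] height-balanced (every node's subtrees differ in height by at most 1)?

Tree (level-order array): [42, 33, None, 22, 39, 8, 31, 38, None, None, 13, 30]
Definition: a tree is height-balanced if, at every node, |h(left) - h(right)| <= 1 (empty subtree has height -1).
Bottom-up per-node check:
  node 13: h_left=-1, h_right=-1, diff=0 [OK], height=0
  node 8: h_left=-1, h_right=0, diff=1 [OK], height=1
  node 30: h_left=-1, h_right=-1, diff=0 [OK], height=0
  node 31: h_left=0, h_right=-1, diff=1 [OK], height=1
  node 22: h_left=1, h_right=1, diff=0 [OK], height=2
  node 38: h_left=-1, h_right=-1, diff=0 [OK], height=0
  node 39: h_left=0, h_right=-1, diff=1 [OK], height=1
  node 33: h_left=2, h_right=1, diff=1 [OK], height=3
  node 42: h_left=3, h_right=-1, diff=4 [FAIL (|3--1|=4 > 1)], height=4
Node 42 violates the condition: |3 - -1| = 4 > 1.
Result: Not balanced


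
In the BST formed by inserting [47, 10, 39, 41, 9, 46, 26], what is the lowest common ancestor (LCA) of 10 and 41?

Tree insertion order: [47, 10, 39, 41, 9, 46, 26]
Tree (level-order array): [47, 10, None, 9, 39, None, None, 26, 41, None, None, None, 46]
In a BST, the LCA of p=10, q=41 is the first node v on the
root-to-leaf path with p <= v <= q (go left if both < v, right if both > v).
Walk from root:
  at 47: both 10 and 41 < 47, go left
  at 10: 10 <= 10 <= 41, this is the LCA
LCA = 10


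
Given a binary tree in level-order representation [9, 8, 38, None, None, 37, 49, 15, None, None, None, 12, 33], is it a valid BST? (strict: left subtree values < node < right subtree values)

Level-order array: [9, 8, 38, None, None, 37, 49, 15, None, None, None, 12, 33]
Validate using subtree bounds (lo, hi): at each node, require lo < value < hi,
then recurse left with hi=value and right with lo=value.
Preorder trace (stopping at first violation):
  at node 9 with bounds (-inf, +inf): OK
  at node 8 with bounds (-inf, 9): OK
  at node 38 with bounds (9, +inf): OK
  at node 37 with bounds (9, 38): OK
  at node 15 with bounds (9, 37): OK
  at node 12 with bounds (9, 15): OK
  at node 33 with bounds (15, 37): OK
  at node 49 with bounds (38, +inf): OK
No violation found at any node.
Result: Valid BST


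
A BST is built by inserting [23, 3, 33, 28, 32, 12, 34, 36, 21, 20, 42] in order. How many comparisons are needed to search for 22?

Search path for 22: 23 -> 3 -> 12 -> 21
Found: False
Comparisons: 4


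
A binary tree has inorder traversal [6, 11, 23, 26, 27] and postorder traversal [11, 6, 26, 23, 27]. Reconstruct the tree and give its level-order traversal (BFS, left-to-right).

Inorder:   [6, 11, 23, 26, 27]
Postorder: [11, 6, 26, 23, 27]
Algorithm: postorder visits root last, so walk postorder right-to-left;
each value is the root of the current inorder slice — split it at that
value, recurse on the right subtree first, then the left.
Recursive splits:
  root=27; inorder splits into left=[6, 11, 23, 26], right=[]
  root=23; inorder splits into left=[6, 11], right=[26]
  root=26; inorder splits into left=[], right=[]
  root=6; inorder splits into left=[], right=[11]
  root=11; inorder splits into left=[], right=[]
Reconstructed level-order: [27, 23, 6, 26, 11]


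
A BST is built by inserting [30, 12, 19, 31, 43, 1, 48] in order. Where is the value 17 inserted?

Starting tree (level order): [30, 12, 31, 1, 19, None, 43, None, None, None, None, None, 48]
Insertion path: 30 -> 12 -> 19
Result: insert 17 as left child of 19
Final tree (level order): [30, 12, 31, 1, 19, None, 43, None, None, 17, None, None, 48]


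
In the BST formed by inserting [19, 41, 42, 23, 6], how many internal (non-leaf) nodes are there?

Tree built from: [19, 41, 42, 23, 6]
Tree (level-order array): [19, 6, 41, None, None, 23, 42]
Rule: An internal node has at least one child.
Per-node child counts:
  node 19: 2 child(ren)
  node 6: 0 child(ren)
  node 41: 2 child(ren)
  node 23: 0 child(ren)
  node 42: 0 child(ren)
Matching nodes: [19, 41]
Count of internal (non-leaf) nodes: 2


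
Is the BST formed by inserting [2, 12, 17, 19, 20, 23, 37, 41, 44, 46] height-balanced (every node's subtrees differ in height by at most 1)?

Tree (level-order array): [2, None, 12, None, 17, None, 19, None, 20, None, 23, None, 37, None, 41, None, 44, None, 46]
Definition: a tree is height-balanced if, at every node, |h(left) - h(right)| <= 1 (empty subtree has height -1).
Bottom-up per-node check:
  node 46: h_left=-1, h_right=-1, diff=0 [OK], height=0
  node 44: h_left=-1, h_right=0, diff=1 [OK], height=1
  node 41: h_left=-1, h_right=1, diff=2 [FAIL (|-1-1|=2 > 1)], height=2
  node 37: h_left=-1, h_right=2, diff=3 [FAIL (|-1-2|=3 > 1)], height=3
  node 23: h_left=-1, h_right=3, diff=4 [FAIL (|-1-3|=4 > 1)], height=4
  node 20: h_left=-1, h_right=4, diff=5 [FAIL (|-1-4|=5 > 1)], height=5
  node 19: h_left=-1, h_right=5, diff=6 [FAIL (|-1-5|=6 > 1)], height=6
  node 17: h_left=-1, h_right=6, diff=7 [FAIL (|-1-6|=7 > 1)], height=7
  node 12: h_left=-1, h_right=7, diff=8 [FAIL (|-1-7|=8 > 1)], height=8
  node 2: h_left=-1, h_right=8, diff=9 [FAIL (|-1-8|=9 > 1)], height=9
Node 41 violates the condition: |-1 - 1| = 2 > 1.
Result: Not balanced


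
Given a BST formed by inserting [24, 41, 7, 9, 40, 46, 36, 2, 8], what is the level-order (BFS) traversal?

Tree insertion order: [24, 41, 7, 9, 40, 46, 36, 2, 8]
Tree (level-order array): [24, 7, 41, 2, 9, 40, 46, None, None, 8, None, 36]
BFS from the root, enqueuing left then right child of each popped node:
  queue [24] -> pop 24, enqueue [7, 41], visited so far: [24]
  queue [7, 41] -> pop 7, enqueue [2, 9], visited so far: [24, 7]
  queue [41, 2, 9] -> pop 41, enqueue [40, 46], visited so far: [24, 7, 41]
  queue [2, 9, 40, 46] -> pop 2, enqueue [none], visited so far: [24, 7, 41, 2]
  queue [9, 40, 46] -> pop 9, enqueue [8], visited so far: [24, 7, 41, 2, 9]
  queue [40, 46, 8] -> pop 40, enqueue [36], visited so far: [24, 7, 41, 2, 9, 40]
  queue [46, 8, 36] -> pop 46, enqueue [none], visited so far: [24, 7, 41, 2, 9, 40, 46]
  queue [8, 36] -> pop 8, enqueue [none], visited so far: [24, 7, 41, 2, 9, 40, 46, 8]
  queue [36] -> pop 36, enqueue [none], visited so far: [24, 7, 41, 2, 9, 40, 46, 8, 36]
Result: [24, 7, 41, 2, 9, 40, 46, 8, 36]


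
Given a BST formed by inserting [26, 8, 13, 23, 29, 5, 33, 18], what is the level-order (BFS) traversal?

Tree insertion order: [26, 8, 13, 23, 29, 5, 33, 18]
Tree (level-order array): [26, 8, 29, 5, 13, None, 33, None, None, None, 23, None, None, 18]
BFS from the root, enqueuing left then right child of each popped node:
  queue [26] -> pop 26, enqueue [8, 29], visited so far: [26]
  queue [8, 29] -> pop 8, enqueue [5, 13], visited so far: [26, 8]
  queue [29, 5, 13] -> pop 29, enqueue [33], visited so far: [26, 8, 29]
  queue [5, 13, 33] -> pop 5, enqueue [none], visited so far: [26, 8, 29, 5]
  queue [13, 33] -> pop 13, enqueue [23], visited so far: [26, 8, 29, 5, 13]
  queue [33, 23] -> pop 33, enqueue [none], visited so far: [26, 8, 29, 5, 13, 33]
  queue [23] -> pop 23, enqueue [18], visited so far: [26, 8, 29, 5, 13, 33, 23]
  queue [18] -> pop 18, enqueue [none], visited so far: [26, 8, 29, 5, 13, 33, 23, 18]
Result: [26, 8, 29, 5, 13, 33, 23, 18]


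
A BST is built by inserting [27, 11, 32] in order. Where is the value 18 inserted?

Starting tree (level order): [27, 11, 32]
Insertion path: 27 -> 11
Result: insert 18 as right child of 11
Final tree (level order): [27, 11, 32, None, 18]


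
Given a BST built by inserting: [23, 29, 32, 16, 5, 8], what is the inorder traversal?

Tree insertion order: [23, 29, 32, 16, 5, 8]
Tree (level-order array): [23, 16, 29, 5, None, None, 32, None, 8]
Inorder traversal: [5, 8, 16, 23, 29, 32]


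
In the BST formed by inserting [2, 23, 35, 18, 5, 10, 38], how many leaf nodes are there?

Tree built from: [2, 23, 35, 18, 5, 10, 38]
Tree (level-order array): [2, None, 23, 18, 35, 5, None, None, 38, None, 10]
Rule: A leaf has 0 children.
Per-node child counts:
  node 2: 1 child(ren)
  node 23: 2 child(ren)
  node 18: 1 child(ren)
  node 5: 1 child(ren)
  node 10: 0 child(ren)
  node 35: 1 child(ren)
  node 38: 0 child(ren)
Matching nodes: [10, 38]
Count of leaf nodes: 2


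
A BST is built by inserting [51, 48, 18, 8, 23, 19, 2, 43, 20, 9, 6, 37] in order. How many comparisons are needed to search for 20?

Search path for 20: 51 -> 48 -> 18 -> 23 -> 19 -> 20
Found: True
Comparisons: 6


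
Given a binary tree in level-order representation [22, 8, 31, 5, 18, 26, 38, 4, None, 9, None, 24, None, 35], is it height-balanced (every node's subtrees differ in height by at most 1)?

Tree (level-order array): [22, 8, 31, 5, 18, 26, 38, 4, None, 9, None, 24, None, 35]
Definition: a tree is height-balanced if, at every node, |h(left) - h(right)| <= 1 (empty subtree has height -1).
Bottom-up per-node check:
  node 4: h_left=-1, h_right=-1, diff=0 [OK], height=0
  node 5: h_left=0, h_right=-1, diff=1 [OK], height=1
  node 9: h_left=-1, h_right=-1, diff=0 [OK], height=0
  node 18: h_left=0, h_right=-1, diff=1 [OK], height=1
  node 8: h_left=1, h_right=1, diff=0 [OK], height=2
  node 24: h_left=-1, h_right=-1, diff=0 [OK], height=0
  node 26: h_left=0, h_right=-1, diff=1 [OK], height=1
  node 35: h_left=-1, h_right=-1, diff=0 [OK], height=0
  node 38: h_left=0, h_right=-1, diff=1 [OK], height=1
  node 31: h_left=1, h_right=1, diff=0 [OK], height=2
  node 22: h_left=2, h_right=2, diff=0 [OK], height=3
All nodes satisfy the balance condition.
Result: Balanced


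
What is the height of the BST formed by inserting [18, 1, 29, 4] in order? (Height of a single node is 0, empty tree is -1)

Insertion order: [18, 1, 29, 4]
Tree (level-order array): [18, 1, 29, None, 4]
Compute height bottom-up (empty subtree = -1):
  height(4) = 1 + max(-1, -1) = 0
  height(1) = 1 + max(-1, 0) = 1
  height(29) = 1 + max(-1, -1) = 0
  height(18) = 1 + max(1, 0) = 2
Height = 2


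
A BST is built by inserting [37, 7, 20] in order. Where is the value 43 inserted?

Starting tree (level order): [37, 7, None, None, 20]
Insertion path: 37
Result: insert 43 as right child of 37
Final tree (level order): [37, 7, 43, None, 20]


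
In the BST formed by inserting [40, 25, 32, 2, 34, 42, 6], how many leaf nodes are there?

Tree built from: [40, 25, 32, 2, 34, 42, 6]
Tree (level-order array): [40, 25, 42, 2, 32, None, None, None, 6, None, 34]
Rule: A leaf has 0 children.
Per-node child counts:
  node 40: 2 child(ren)
  node 25: 2 child(ren)
  node 2: 1 child(ren)
  node 6: 0 child(ren)
  node 32: 1 child(ren)
  node 34: 0 child(ren)
  node 42: 0 child(ren)
Matching nodes: [6, 34, 42]
Count of leaf nodes: 3


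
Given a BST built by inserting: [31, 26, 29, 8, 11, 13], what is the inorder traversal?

Tree insertion order: [31, 26, 29, 8, 11, 13]
Tree (level-order array): [31, 26, None, 8, 29, None, 11, None, None, None, 13]
Inorder traversal: [8, 11, 13, 26, 29, 31]


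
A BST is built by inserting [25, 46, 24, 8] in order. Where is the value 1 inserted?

Starting tree (level order): [25, 24, 46, 8]
Insertion path: 25 -> 24 -> 8
Result: insert 1 as left child of 8
Final tree (level order): [25, 24, 46, 8, None, None, None, 1]


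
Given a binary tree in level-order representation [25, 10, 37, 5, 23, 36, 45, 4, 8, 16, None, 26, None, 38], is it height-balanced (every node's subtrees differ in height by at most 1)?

Tree (level-order array): [25, 10, 37, 5, 23, 36, 45, 4, 8, 16, None, 26, None, 38]
Definition: a tree is height-balanced if, at every node, |h(left) - h(right)| <= 1 (empty subtree has height -1).
Bottom-up per-node check:
  node 4: h_left=-1, h_right=-1, diff=0 [OK], height=0
  node 8: h_left=-1, h_right=-1, diff=0 [OK], height=0
  node 5: h_left=0, h_right=0, diff=0 [OK], height=1
  node 16: h_left=-1, h_right=-1, diff=0 [OK], height=0
  node 23: h_left=0, h_right=-1, diff=1 [OK], height=1
  node 10: h_left=1, h_right=1, diff=0 [OK], height=2
  node 26: h_left=-1, h_right=-1, diff=0 [OK], height=0
  node 36: h_left=0, h_right=-1, diff=1 [OK], height=1
  node 38: h_left=-1, h_right=-1, diff=0 [OK], height=0
  node 45: h_left=0, h_right=-1, diff=1 [OK], height=1
  node 37: h_left=1, h_right=1, diff=0 [OK], height=2
  node 25: h_left=2, h_right=2, diff=0 [OK], height=3
All nodes satisfy the balance condition.
Result: Balanced


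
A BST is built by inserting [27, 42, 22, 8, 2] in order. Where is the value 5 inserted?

Starting tree (level order): [27, 22, 42, 8, None, None, None, 2]
Insertion path: 27 -> 22 -> 8 -> 2
Result: insert 5 as right child of 2
Final tree (level order): [27, 22, 42, 8, None, None, None, 2, None, None, 5]


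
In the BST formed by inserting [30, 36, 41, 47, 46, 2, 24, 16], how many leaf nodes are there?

Tree built from: [30, 36, 41, 47, 46, 2, 24, 16]
Tree (level-order array): [30, 2, 36, None, 24, None, 41, 16, None, None, 47, None, None, 46]
Rule: A leaf has 0 children.
Per-node child counts:
  node 30: 2 child(ren)
  node 2: 1 child(ren)
  node 24: 1 child(ren)
  node 16: 0 child(ren)
  node 36: 1 child(ren)
  node 41: 1 child(ren)
  node 47: 1 child(ren)
  node 46: 0 child(ren)
Matching nodes: [16, 46]
Count of leaf nodes: 2


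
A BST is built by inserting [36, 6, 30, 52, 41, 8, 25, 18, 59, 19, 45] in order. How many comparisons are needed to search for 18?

Search path for 18: 36 -> 6 -> 30 -> 8 -> 25 -> 18
Found: True
Comparisons: 6


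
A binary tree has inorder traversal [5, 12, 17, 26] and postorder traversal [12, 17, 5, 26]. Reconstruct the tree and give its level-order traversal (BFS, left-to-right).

Inorder:   [5, 12, 17, 26]
Postorder: [12, 17, 5, 26]
Algorithm: postorder visits root last, so walk postorder right-to-left;
each value is the root of the current inorder slice — split it at that
value, recurse on the right subtree first, then the left.
Recursive splits:
  root=26; inorder splits into left=[5, 12, 17], right=[]
  root=5; inorder splits into left=[], right=[12, 17]
  root=17; inorder splits into left=[12], right=[]
  root=12; inorder splits into left=[], right=[]
Reconstructed level-order: [26, 5, 17, 12]


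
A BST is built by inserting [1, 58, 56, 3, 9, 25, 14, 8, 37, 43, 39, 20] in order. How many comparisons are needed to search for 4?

Search path for 4: 1 -> 58 -> 56 -> 3 -> 9 -> 8
Found: False
Comparisons: 6


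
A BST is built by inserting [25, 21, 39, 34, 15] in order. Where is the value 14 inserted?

Starting tree (level order): [25, 21, 39, 15, None, 34]
Insertion path: 25 -> 21 -> 15
Result: insert 14 as left child of 15
Final tree (level order): [25, 21, 39, 15, None, 34, None, 14]


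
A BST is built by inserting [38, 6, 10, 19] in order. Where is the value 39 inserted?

Starting tree (level order): [38, 6, None, None, 10, None, 19]
Insertion path: 38
Result: insert 39 as right child of 38
Final tree (level order): [38, 6, 39, None, 10, None, None, None, 19]


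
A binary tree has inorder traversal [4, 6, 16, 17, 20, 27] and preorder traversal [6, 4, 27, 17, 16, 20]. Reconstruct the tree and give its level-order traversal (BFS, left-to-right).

Inorder:  [4, 6, 16, 17, 20, 27]
Preorder: [6, 4, 27, 17, 16, 20]
Algorithm: preorder visits root first, so consume preorder in order;
for each root, split the current inorder slice at that value into
left-subtree inorder and right-subtree inorder, then recurse.
Recursive splits:
  root=6; inorder splits into left=[4], right=[16, 17, 20, 27]
  root=4; inorder splits into left=[], right=[]
  root=27; inorder splits into left=[16, 17, 20], right=[]
  root=17; inorder splits into left=[16], right=[20]
  root=16; inorder splits into left=[], right=[]
  root=20; inorder splits into left=[], right=[]
Reconstructed level-order: [6, 4, 27, 17, 16, 20]


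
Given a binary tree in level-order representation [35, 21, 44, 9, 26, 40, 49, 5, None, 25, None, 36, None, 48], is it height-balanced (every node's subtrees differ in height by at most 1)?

Tree (level-order array): [35, 21, 44, 9, 26, 40, 49, 5, None, 25, None, 36, None, 48]
Definition: a tree is height-balanced if, at every node, |h(left) - h(right)| <= 1 (empty subtree has height -1).
Bottom-up per-node check:
  node 5: h_left=-1, h_right=-1, diff=0 [OK], height=0
  node 9: h_left=0, h_right=-1, diff=1 [OK], height=1
  node 25: h_left=-1, h_right=-1, diff=0 [OK], height=0
  node 26: h_left=0, h_right=-1, diff=1 [OK], height=1
  node 21: h_left=1, h_right=1, diff=0 [OK], height=2
  node 36: h_left=-1, h_right=-1, diff=0 [OK], height=0
  node 40: h_left=0, h_right=-1, diff=1 [OK], height=1
  node 48: h_left=-1, h_right=-1, diff=0 [OK], height=0
  node 49: h_left=0, h_right=-1, diff=1 [OK], height=1
  node 44: h_left=1, h_right=1, diff=0 [OK], height=2
  node 35: h_left=2, h_right=2, diff=0 [OK], height=3
All nodes satisfy the balance condition.
Result: Balanced


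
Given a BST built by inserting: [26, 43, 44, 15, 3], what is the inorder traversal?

Tree insertion order: [26, 43, 44, 15, 3]
Tree (level-order array): [26, 15, 43, 3, None, None, 44]
Inorder traversal: [3, 15, 26, 43, 44]


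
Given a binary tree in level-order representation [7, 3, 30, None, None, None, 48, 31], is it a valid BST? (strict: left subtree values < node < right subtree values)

Level-order array: [7, 3, 30, None, None, None, 48, 31]
Validate using subtree bounds (lo, hi): at each node, require lo < value < hi,
then recurse left with hi=value and right with lo=value.
Preorder trace (stopping at first violation):
  at node 7 with bounds (-inf, +inf): OK
  at node 3 with bounds (-inf, 7): OK
  at node 30 with bounds (7, +inf): OK
  at node 48 with bounds (30, +inf): OK
  at node 31 with bounds (30, 48): OK
No violation found at any node.
Result: Valid BST


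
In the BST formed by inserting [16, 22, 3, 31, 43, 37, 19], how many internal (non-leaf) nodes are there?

Tree built from: [16, 22, 3, 31, 43, 37, 19]
Tree (level-order array): [16, 3, 22, None, None, 19, 31, None, None, None, 43, 37]
Rule: An internal node has at least one child.
Per-node child counts:
  node 16: 2 child(ren)
  node 3: 0 child(ren)
  node 22: 2 child(ren)
  node 19: 0 child(ren)
  node 31: 1 child(ren)
  node 43: 1 child(ren)
  node 37: 0 child(ren)
Matching nodes: [16, 22, 31, 43]
Count of internal (non-leaf) nodes: 4


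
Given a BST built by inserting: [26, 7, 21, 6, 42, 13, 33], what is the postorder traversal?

Tree insertion order: [26, 7, 21, 6, 42, 13, 33]
Tree (level-order array): [26, 7, 42, 6, 21, 33, None, None, None, 13]
Postorder traversal: [6, 13, 21, 7, 33, 42, 26]


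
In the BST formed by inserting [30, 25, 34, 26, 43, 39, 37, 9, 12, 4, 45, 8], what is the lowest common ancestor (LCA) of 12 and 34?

Tree insertion order: [30, 25, 34, 26, 43, 39, 37, 9, 12, 4, 45, 8]
Tree (level-order array): [30, 25, 34, 9, 26, None, 43, 4, 12, None, None, 39, 45, None, 8, None, None, 37]
In a BST, the LCA of p=12, q=34 is the first node v on the
root-to-leaf path with p <= v <= q (go left if both < v, right if both > v).
Walk from root:
  at 30: 12 <= 30 <= 34, this is the LCA
LCA = 30


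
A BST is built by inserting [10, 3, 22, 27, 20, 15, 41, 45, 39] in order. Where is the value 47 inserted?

Starting tree (level order): [10, 3, 22, None, None, 20, 27, 15, None, None, 41, None, None, 39, 45]
Insertion path: 10 -> 22 -> 27 -> 41 -> 45
Result: insert 47 as right child of 45
Final tree (level order): [10, 3, 22, None, None, 20, 27, 15, None, None, 41, None, None, 39, 45, None, None, None, 47]


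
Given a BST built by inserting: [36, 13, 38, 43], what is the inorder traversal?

Tree insertion order: [36, 13, 38, 43]
Tree (level-order array): [36, 13, 38, None, None, None, 43]
Inorder traversal: [13, 36, 38, 43]


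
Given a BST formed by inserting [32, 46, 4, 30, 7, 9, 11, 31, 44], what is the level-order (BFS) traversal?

Tree insertion order: [32, 46, 4, 30, 7, 9, 11, 31, 44]
Tree (level-order array): [32, 4, 46, None, 30, 44, None, 7, 31, None, None, None, 9, None, None, None, 11]
BFS from the root, enqueuing left then right child of each popped node:
  queue [32] -> pop 32, enqueue [4, 46], visited so far: [32]
  queue [4, 46] -> pop 4, enqueue [30], visited so far: [32, 4]
  queue [46, 30] -> pop 46, enqueue [44], visited so far: [32, 4, 46]
  queue [30, 44] -> pop 30, enqueue [7, 31], visited so far: [32, 4, 46, 30]
  queue [44, 7, 31] -> pop 44, enqueue [none], visited so far: [32, 4, 46, 30, 44]
  queue [7, 31] -> pop 7, enqueue [9], visited so far: [32, 4, 46, 30, 44, 7]
  queue [31, 9] -> pop 31, enqueue [none], visited so far: [32, 4, 46, 30, 44, 7, 31]
  queue [9] -> pop 9, enqueue [11], visited so far: [32, 4, 46, 30, 44, 7, 31, 9]
  queue [11] -> pop 11, enqueue [none], visited so far: [32, 4, 46, 30, 44, 7, 31, 9, 11]
Result: [32, 4, 46, 30, 44, 7, 31, 9, 11]


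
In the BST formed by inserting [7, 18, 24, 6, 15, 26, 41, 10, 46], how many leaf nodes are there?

Tree built from: [7, 18, 24, 6, 15, 26, 41, 10, 46]
Tree (level-order array): [7, 6, 18, None, None, 15, 24, 10, None, None, 26, None, None, None, 41, None, 46]
Rule: A leaf has 0 children.
Per-node child counts:
  node 7: 2 child(ren)
  node 6: 0 child(ren)
  node 18: 2 child(ren)
  node 15: 1 child(ren)
  node 10: 0 child(ren)
  node 24: 1 child(ren)
  node 26: 1 child(ren)
  node 41: 1 child(ren)
  node 46: 0 child(ren)
Matching nodes: [6, 10, 46]
Count of leaf nodes: 3


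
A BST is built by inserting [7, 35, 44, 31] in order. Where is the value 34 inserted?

Starting tree (level order): [7, None, 35, 31, 44]
Insertion path: 7 -> 35 -> 31
Result: insert 34 as right child of 31
Final tree (level order): [7, None, 35, 31, 44, None, 34]


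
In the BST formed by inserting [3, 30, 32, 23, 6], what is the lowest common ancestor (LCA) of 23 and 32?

Tree insertion order: [3, 30, 32, 23, 6]
Tree (level-order array): [3, None, 30, 23, 32, 6]
In a BST, the LCA of p=23, q=32 is the first node v on the
root-to-leaf path with p <= v <= q (go left if both < v, right if both > v).
Walk from root:
  at 3: both 23 and 32 > 3, go right
  at 30: 23 <= 30 <= 32, this is the LCA
LCA = 30


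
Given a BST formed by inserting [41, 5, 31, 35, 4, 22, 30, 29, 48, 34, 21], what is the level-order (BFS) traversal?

Tree insertion order: [41, 5, 31, 35, 4, 22, 30, 29, 48, 34, 21]
Tree (level-order array): [41, 5, 48, 4, 31, None, None, None, None, 22, 35, 21, 30, 34, None, None, None, 29]
BFS from the root, enqueuing left then right child of each popped node:
  queue [41] -> pop 41, enqueue [5, 48], visited so far: [41]
  queue [5, 48] -> pop 5, enqueue [4, 31], visited so far: [41, 5]
  queue [48, 4, 31] -> pop 48, enqueue [none], visited so far: [41, 5, 48]
  queue [4, 31] -> pop 4, enqueue [none], visited so far: [41, 5, 48, 4]
  queue [31] -> pop 31, enqueue [22, 35], visited so far: [41, 5, 48, 4, 31]
  queue [22, 35] -> pop 22, enqueue [21, 30], visited so far: [41, 5, 48, 4, 31, 22]
  queue [35, 21, 30] -> pop 35, enqueue [34], visited so far: [41, 5, 48, 4, 31, 22, 35]
  queue [21, 30, 34] -> pop 21, enqueue [none], visited so far: [41, 5, 48, 4, 31, 22, 35, 21]
  queue [30, 34] -> pop 30, enqueue [29], visited so far: [41, 5, 48, 4, 31, 22, 35, 21, 30]
  queue [34, 29] -> pop 34, enqueue [none], visited so far: [41, 5, 48, 4, 31, 22, 35, 21, 30, 34]
  queue [29] -> pop 29, enqueue [none], visited so far: [41, 5, 48, 4, 31, 22, 35, 21, 30, 34, 29]
Result: [41, 5, 48, 4, 31, 22, 35, 21, 30, 34, 29]


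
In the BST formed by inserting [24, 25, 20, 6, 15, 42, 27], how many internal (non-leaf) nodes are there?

Tree built from: [24, 25, 20, 6, 15, 42, 27]
Tree (level-order array): [24, 20, 25, 6, None, None, 42, None, 15, 27]
Rule: An internal node has at least one child.
Per-node child counts:
  node 24: 2 child(ren)
  node 20: 1 child(ren)
  node 6: 1 child(ren)
  node 15: 0 child(ren)
  node 25: 1 child(ren)
  node 42: 1 child(ren)
  node 27: 0 child(ren)
Matching nodes: [24, 20, 6, 25, 42]
Count of internal (non-leaf) nodes: 5


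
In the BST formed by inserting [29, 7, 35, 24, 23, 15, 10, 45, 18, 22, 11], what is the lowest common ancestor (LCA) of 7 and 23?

Tree insertion order: [29, 7, 35, 24, 23, 15, 10, 45, 18, 22, 11]
Tree (level-order array): [29, 7, 35, None, 24, None, 45, 23, None, None, None, 15, None, 10, 18, None, 11, None, 22]
In a BST, the LCA of p=7, q=23 is the first node v on the
root-to-leaf path with p <= v <= q (go left if both < v, right if both > v).
Walk from root:
  at 29: both 7 and 23 < 29, go left
  at 7: 7 <= 7 <= 23, this is the LCA
LCA = 7


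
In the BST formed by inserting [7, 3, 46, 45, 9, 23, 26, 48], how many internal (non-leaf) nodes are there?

Tree built from: [7, 3, 46, 45, 9, 23, 26, 48]
Tree (level-order array): [7, 3, 46, None, None, 45, 48, 9, None, None, None, None, 23, None, 26]
Rule: An internal node has at least one child.
Per-node child counts:
  node 7: 2 child(ren)
  node 3: 0 child(ren)
  node 46: 2 child(ren)
  node 45: 1 child(ren)
  node 9: 1 child(ren)
  node 23: 1 child(ren)
  node 26: 0 child(ren)
  node 48: 0 child(ren)
Matching nodes: [7, 46, 45, 9, 23]
Count of internal (non-leaf) nodes: 5


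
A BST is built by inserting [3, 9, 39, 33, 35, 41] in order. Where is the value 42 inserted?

Starting tree (level order): [3, None, 9, None, 39, 33, 41, None, 35]
Insertion path: 3 -> 9 -> 39 -> 41
Result: insert 42 as right child of 41
Final tree (level order): [3, None, 9, None, 39, 33, 41, None, 35, None, 42]


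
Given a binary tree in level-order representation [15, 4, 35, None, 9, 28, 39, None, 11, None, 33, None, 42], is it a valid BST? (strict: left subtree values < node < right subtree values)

Level-order array: [15, 4, 35, None, 9, 28, 39, None, 11, None, 33, None, 42]
Validate using subtree bounds (lo, hi): at each node, require lo < value < hi,
then recurse left with hi=value and right with lo=value.
Preorder trace (stopping at first violation):
  at node 15 with bounds (-inf, +inf): OK
  at node 4 with bounds (-inf, 15): OK
  at node 9 with bounds (4, 15): OK
  at node 11 with bounds (9, 15): OK
  at node 35 with bounds (15, +inf): OK
  at node 28 with bounds (15, 35): OK
  at node 33 with bounds (28, 35): OK
  at node 39 with bounds (35, +inf): OK
  at node 42 with bounds (39, +inf): OK
No violation found at any node.
Result: Valid BST


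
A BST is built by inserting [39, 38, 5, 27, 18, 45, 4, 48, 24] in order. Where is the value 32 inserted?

Starting tree (level order): [39, 38, 45, 5, None, None, 48, 4, 27, None, None, None, None, 18, None, None, 24]
Insertion path: 39 -> 38 -> 5 -> 27
Result: insert 32 as right child of 27
Final tree (level order): [39, 38, 45, 5, None, None, 48, 4, 27, None, None, None, None, 18, 32, None, 24]


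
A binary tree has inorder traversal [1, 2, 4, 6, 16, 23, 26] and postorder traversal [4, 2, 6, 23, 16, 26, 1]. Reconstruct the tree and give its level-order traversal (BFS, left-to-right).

Inorder:   [1, 2, 4, 6, 16, 23, 26]
Postorder: [4, 2, 6, 23, 16, 26, 1]
Algorithm: postorder visits root last, so walk postorder right-to-left;
each value is the root of the current inorder slice — split it at that
value, recurse on the right subtree first, then the left.
Recursive splits:
  root=1; inorder splits into left=[], right=[2, 4, 6, 16, 23, 26]
  root=26; inorder splits into left=[2, 4, 6, 16, 23], right=[]
  root=16; inorder splits into left=[2, 4, 6], right=[23]
  root=23; inorder splits into left=[], right=[]
  root=6; inorder splits into left=[2, 4], right=[]
  root=2; inorder splits into left=[], right=[4]
  root=4; inorder splits into left=[], right=[]
Reconstructed level-order: [1, 26, 16, 6, 23, 2, 4]


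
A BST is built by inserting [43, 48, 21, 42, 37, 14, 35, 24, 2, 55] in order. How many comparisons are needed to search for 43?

Search path for 43: 43
Found: True
Comparisons: 1


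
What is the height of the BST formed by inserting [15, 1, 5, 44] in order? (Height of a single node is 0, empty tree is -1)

Insertion order: [15, 1, 5, 44]
Tree (level-order array): [15, 1, 44, None, 5]
Compute height bottom-up (empty subtree = -1):
  height(5) = 1 + max(-1, -1) = 0
  height(1) = 1 + max(-1, 0) = 1
  height(44) = 1 + max(-1, -1) = 0
  height(15) = 1 + max(1, 0) = 2
Height = 2


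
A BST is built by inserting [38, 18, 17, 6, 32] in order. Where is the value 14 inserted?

Starting tree (level order): [38, 18, None, 17, 32, 6]
Insertion path: 38 -> 18 -> 17 -> 6
Result: insert 14 as right child of 6
Final tree (level order): [38, 18, None, 17, 32, 6, None, None, None, None, 14]


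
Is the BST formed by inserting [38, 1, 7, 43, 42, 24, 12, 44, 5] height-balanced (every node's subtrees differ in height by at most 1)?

Tree (level-order array): [38, 1, 43, None, 7, 42, 44, 5, 24, None, None, None, None, None, None, 12]
Definition: a tree is height-balanced if, at every node, |h(left) - h(right)| <= 1 (empty subtree has height -1).
Bottom-up per-node check:
  node 5: h_left=-1, h_right=-1, diff=0 [OK], height=0
  node 12: h_left=-1, h_right=-1, diff=0 [OK], height=0
  node 24: h_left=0, h_right=-1, diff=1 [OK], height=1
  node 7: h_left=0, h_right=1, diff=1 [OK], height=2
  node 1: h_left=-1, h_right=2, diff=3 [FAIL (|-1-2|=3 > 1)], height=3
  node 42: h_left=-1, h_right=-1, diff=0 [OK], height=0
  node 44: h_left=-1, h_right=-1, diff=0 [OK], height=0
  node 43: h_left=0, h_right=0, diff=0 [OK], height=1
  node 38: h_left=3, h_right=1, diff=2 [FAIL (|3-1|=2 > 1)], height=4
Node 1 violates the condition: |-1 - 2| = 3 > 1.
Result: Not balanced
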